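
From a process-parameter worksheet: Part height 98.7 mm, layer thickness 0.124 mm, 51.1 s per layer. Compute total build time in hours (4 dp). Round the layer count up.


Layers = ceil(98.7/0.124) = 796
t = 796 * 51.1 / 3600 = 11.2988 hrs


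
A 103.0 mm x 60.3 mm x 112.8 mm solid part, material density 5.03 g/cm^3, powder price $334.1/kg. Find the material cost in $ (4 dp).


V = 103.0 * 60.3 * 112.8 = 700589.52 mm^3 = 700.58952 cm^3
Mass = 700.58952 * 5.03 / 1000 = 3.52396529 kg
Cost = 3.52396529 * 334.1 = 1177.3568 $


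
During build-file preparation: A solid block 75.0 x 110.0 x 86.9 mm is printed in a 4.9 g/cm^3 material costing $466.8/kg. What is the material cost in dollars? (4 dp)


V = 75.0 * 110.0 * 86.9 = 716925.0 mm^3 = 716.925 cm^3
Mass = 716.925 * 4.9 / 1000 = 3.5129325 kg
Cost = 3.5129325 * 466.8 = 1639.8369 $


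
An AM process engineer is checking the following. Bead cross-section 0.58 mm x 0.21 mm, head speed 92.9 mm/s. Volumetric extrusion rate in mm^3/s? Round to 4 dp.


Rate = 0.58 * 0.21 * 92.9 = 11.3152 mm^3/s


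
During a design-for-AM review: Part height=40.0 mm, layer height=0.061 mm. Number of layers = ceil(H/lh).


Layers = ceil(40.0/0.061) = 656


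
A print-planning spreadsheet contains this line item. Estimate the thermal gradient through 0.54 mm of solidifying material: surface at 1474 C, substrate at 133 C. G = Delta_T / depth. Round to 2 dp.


G = (1474-133)/0.54 = 2483.33 C/mm


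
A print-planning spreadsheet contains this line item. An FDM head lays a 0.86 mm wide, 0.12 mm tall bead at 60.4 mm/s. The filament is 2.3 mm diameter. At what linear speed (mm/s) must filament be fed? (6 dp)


Q = 0.86 * 0.12 * 60.4 = 6.23328 mm^3/s
A_fil = pi*(2.3/2)^2 = 4.15475628 mm^2
v_feed = 6.23328 / 4.15475628 = 1.500276 mm/s


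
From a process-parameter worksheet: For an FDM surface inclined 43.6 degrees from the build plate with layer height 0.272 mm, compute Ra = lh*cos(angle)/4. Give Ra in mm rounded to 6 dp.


Ra = 0.272 * cos(43.6) / 4 = 0.049244 mm


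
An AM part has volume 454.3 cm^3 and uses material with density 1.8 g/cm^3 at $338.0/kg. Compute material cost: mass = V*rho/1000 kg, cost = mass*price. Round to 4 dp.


Mass = 454.3*1.8/1000 = 0.81774 kg
Cost = 0.81774 * 338.0 = 276.3961 $


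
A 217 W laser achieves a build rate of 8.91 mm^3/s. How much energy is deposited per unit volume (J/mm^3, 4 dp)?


SE = 217 / 8.91 = 24.3547 J/mm^3


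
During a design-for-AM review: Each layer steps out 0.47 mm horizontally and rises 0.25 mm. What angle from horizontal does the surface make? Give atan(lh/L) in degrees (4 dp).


angle = atan(0.25/0.47) = 28.0092 degrees


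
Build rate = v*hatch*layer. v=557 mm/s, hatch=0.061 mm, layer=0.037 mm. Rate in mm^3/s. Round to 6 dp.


Rate = 557 * 0.061 * 0.037 = 1.257149 mm^3/s


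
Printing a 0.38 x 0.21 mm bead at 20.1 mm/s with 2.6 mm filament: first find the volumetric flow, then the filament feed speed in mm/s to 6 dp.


Q = 0.38 * 0.21 * 20.1 = 1.60398 mm^3/s
A_fil = pi*(2.6/2)^2 = 5.30929158 mm^2
v_feed = 1.60398 / 5.30929158 = 0.302108 mm/s


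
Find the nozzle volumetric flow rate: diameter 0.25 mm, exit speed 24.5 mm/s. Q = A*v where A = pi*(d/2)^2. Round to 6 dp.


A = pi*(0.25/2)^2 = 0.04908739 mm^2
Q = 0.04908739 * 24.5 = 1.202641 mm^3/s


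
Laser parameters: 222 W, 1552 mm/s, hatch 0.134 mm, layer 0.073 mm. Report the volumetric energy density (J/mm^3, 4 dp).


E = 222 / (1552*0.134*0.073) = 14.6229 J/mm^3


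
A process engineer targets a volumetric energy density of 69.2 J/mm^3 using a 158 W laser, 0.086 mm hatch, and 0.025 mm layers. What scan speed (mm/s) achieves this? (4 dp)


v = 158 / (69.2*0.086*0.025) = 1061.9707 mm/s


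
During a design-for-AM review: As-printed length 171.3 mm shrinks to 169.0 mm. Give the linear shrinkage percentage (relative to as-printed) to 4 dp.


Shrinkage = ((171.3-169.0)/171.3)*100 = 1.3427 %


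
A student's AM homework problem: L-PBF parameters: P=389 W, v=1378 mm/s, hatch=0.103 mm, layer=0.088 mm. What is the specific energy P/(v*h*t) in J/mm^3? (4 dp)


Build rate = 1378 * 0.103 * 0.088 = 12.490192 mm^3/s
SE = 389 / 12.490192 = 31.1444 J/mm^3


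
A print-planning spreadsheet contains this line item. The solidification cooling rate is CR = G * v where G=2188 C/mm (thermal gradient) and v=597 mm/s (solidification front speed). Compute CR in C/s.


CR = 2188 * 597 = 1306236 C/s


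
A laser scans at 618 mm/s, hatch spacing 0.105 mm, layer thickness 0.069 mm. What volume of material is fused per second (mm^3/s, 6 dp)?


Rate = 618 * 0.105 * 0.069 = 4.47741 mm^3/s


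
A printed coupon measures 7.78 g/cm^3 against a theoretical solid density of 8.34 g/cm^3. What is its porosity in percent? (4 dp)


Porosity = (1-7.78/8.34)*100 = 6.7146 %


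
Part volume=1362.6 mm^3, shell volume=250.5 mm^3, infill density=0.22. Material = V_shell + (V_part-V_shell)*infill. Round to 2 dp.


V_infill = (1362.6 - 250.5) * 0.22 = 244.66
V_total = 250.5 + 244.66 = 495.16 mm^3


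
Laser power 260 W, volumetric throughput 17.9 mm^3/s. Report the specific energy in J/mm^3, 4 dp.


SE = 260 / 17.9 = 14.5251 J/mm^3


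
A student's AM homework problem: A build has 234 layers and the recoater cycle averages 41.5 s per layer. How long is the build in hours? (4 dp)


t = 234 * 41.5 / 3600 = 2.6975 hrs


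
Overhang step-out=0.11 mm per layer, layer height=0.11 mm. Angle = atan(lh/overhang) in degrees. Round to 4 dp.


angle = atan(0.11/0.11) = 45.0 degrees


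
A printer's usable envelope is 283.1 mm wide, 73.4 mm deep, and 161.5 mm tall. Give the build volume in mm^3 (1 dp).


V = 283.1 * 73.4 * 161.5 = 3355895.7 mm^3


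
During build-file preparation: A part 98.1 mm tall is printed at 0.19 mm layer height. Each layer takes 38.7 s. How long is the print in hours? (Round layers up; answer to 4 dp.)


Layers = ceil(98.1/0.19) = 517
t = 517 * 38.7 / 3600 = 5.5578 hrs


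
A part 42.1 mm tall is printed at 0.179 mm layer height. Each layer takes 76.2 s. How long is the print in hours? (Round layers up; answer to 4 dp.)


Layers = ceil(42.1/0.179) = 236
t = 236 * 76.2 / 3600 = 4.9953 hrs


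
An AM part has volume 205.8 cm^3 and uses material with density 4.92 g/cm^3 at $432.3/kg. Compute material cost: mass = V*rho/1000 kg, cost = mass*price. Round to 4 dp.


Mass = 205.8*4.92/1000 = 1.012536 kg
Cost = 1.012536 * 432.3 = 437.7193 $


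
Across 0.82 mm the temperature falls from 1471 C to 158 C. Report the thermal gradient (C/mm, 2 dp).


G = (1471-158)/0.82 = 1601.22 C/mm


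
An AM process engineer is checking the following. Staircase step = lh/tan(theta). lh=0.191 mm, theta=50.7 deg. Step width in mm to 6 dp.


step = 0.191 / tan(50.7) = 0.156332 mm


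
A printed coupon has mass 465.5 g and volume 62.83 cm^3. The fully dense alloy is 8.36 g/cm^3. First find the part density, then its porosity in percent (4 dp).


rho_part = 465.5 / 62.83 = 7.40888111 g/cm^3
Porosity = (1 - 7.40888111/8.36)*100 = 11.377 %


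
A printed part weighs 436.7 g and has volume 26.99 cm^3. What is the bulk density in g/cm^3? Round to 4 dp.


rho = 436.7 / 26.99 = 16.1801 g/cm^3


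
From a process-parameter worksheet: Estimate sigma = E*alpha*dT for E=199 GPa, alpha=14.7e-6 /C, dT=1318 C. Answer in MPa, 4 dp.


sigma = 199*1000 * 14.7e-6 * 1318 = 3855.5454 MPa


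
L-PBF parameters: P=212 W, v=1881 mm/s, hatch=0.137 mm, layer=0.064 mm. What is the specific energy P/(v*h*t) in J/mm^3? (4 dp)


Build rate = 1881 * 0.137 * 0.064 = 16.492608 mm^3/s
SE = 212 / 16.492608 = 12.8542 J/mm^3


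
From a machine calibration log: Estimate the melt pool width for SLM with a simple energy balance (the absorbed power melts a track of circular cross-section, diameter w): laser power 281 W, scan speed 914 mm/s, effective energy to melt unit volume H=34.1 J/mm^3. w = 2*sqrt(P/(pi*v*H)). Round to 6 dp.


w = 2*sqrt(281/(pi*914*34.1)) = 0.107142 mm


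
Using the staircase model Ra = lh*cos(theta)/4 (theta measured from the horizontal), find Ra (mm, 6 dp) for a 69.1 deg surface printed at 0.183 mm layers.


Ra = 0.183 * cos(69.1) / 4 = 0.016321 mm


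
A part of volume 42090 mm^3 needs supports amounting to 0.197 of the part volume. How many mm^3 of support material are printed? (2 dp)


V_support = 42090 * 0.197 = 8291.73 mm^3


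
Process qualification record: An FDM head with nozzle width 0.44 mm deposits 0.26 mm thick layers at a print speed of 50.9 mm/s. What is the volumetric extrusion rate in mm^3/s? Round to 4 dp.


Rate = 0.44 * 0.26 * 50.9 = 5.823 mm^3/s


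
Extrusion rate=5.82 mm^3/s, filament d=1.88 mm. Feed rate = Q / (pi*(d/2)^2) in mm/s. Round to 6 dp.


A = pi*(1.88/2)^2 = 2.775911
v = 5.82 / 2.775911 = 2.096609 mm/s


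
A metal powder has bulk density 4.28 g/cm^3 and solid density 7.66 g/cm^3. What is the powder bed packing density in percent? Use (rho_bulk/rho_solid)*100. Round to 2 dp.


Packing = (4.28/7.66)*100 = 55.87 %


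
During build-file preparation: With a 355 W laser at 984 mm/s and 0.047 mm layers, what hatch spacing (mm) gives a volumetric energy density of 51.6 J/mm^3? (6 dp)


h = 355 / (51.6*984*0.047) = 0.14876 mm


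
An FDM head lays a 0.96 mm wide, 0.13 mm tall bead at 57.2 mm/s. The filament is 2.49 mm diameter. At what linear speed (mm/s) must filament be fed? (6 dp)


Q = 0.96 * 0.13 * 57.2 = 7.13856 mm^3/s
A_fil = pi*(2.49/2)^2 = 4.86954715 mm^2
v_feed = 7.13856 / 4.86954715 = 1.46596 mm/s


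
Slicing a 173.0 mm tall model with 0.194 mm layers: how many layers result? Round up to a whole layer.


Layers = ceil(173.0/0.194) = 892


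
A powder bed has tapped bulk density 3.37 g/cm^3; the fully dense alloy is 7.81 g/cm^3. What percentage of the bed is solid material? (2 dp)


Packing = (3.37/7.81)*100 = 43.15 %


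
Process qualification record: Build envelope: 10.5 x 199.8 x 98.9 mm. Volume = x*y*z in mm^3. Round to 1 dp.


V = 10.5 * 199.8 * 98.9 = 207482.3 mm^3


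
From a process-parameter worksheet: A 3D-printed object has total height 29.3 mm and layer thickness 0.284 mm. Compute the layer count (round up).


Layers = ceil(29.3/0.284) = 104


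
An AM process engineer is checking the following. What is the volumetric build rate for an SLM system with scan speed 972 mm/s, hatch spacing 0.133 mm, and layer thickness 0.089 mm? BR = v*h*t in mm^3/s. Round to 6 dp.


Rate = 972 * 0.133 * 0.089 = 11.505564 mm^3/s


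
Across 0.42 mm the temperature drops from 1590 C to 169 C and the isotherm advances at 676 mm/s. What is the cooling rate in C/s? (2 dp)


G = (1590-169)/0.42 = 3383.33333333 C/mm
CR = 3383.33333333 * 676 = 2287133.33 C/s


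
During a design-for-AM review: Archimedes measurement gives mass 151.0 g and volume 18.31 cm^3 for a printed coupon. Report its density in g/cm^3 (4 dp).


rho = 151.0 / 18.31 = 8.2469 g/cm^3


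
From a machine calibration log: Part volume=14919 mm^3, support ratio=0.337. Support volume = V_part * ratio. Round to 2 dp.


V_support = 14919 * 0.337 = 5027.7 mm^3


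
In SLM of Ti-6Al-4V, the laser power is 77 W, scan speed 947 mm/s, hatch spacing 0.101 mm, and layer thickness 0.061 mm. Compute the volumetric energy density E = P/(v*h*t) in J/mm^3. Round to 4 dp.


E = 77 / (947*0.101*0.061) = 13.1974 J/mm^3


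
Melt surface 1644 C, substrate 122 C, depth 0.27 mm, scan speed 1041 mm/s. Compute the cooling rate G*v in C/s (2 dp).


G = (1644-122)/0.27 = 5637.03703704 C/mm
CR = 5637.03703704 * 1041 = 5868155.56 C/s


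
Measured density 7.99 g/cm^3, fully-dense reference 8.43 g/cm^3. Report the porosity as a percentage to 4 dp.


Porosity = (1-7.99/8.43)*100 = 5.2195 %


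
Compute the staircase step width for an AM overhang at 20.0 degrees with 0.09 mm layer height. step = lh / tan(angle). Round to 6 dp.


step = 0.09 / tan(20.0) = 0.247273 mm


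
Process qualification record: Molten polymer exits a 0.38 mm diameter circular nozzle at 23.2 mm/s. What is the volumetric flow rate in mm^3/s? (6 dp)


A = pi*(0.38/2)^2 = 0.11341149 mm^2
Q = 0.11341149 * 23.2 = 2.631147 mm^3/s


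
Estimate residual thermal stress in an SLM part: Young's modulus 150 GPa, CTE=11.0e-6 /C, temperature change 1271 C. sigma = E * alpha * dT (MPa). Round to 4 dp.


sigma = 150*1000 * 11.0e-6 * 1271 = 2097.15 MPa


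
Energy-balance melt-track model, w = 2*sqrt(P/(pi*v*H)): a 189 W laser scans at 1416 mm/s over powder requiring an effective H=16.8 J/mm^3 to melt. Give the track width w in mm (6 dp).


w = 2*sqrt(189/(pi*1416*16.8)) = 0.100577 mm


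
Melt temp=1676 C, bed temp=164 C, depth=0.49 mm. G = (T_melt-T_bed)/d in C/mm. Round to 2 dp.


G = (1676-164)/0.49 = 3085.71 C/mm


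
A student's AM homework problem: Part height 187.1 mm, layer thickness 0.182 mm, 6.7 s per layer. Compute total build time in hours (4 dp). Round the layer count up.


Layers = ceil(187.1/0.182) = 1029
t = 1029 * 6.7 / 3600 = 1.9151 hrs


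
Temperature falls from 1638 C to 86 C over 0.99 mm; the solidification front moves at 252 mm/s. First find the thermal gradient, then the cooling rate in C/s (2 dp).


G = (1638-86)/0.99 = 1567.67676768 C/mm
CR = 1567.67676768 * 252 = 395054.55 C/s


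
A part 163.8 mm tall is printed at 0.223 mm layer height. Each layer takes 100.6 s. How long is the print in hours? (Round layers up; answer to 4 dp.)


Layers = ceil(163.8/0.223) = 735
t = 735 * 100.6 / 3600 = 20.5392 hrs


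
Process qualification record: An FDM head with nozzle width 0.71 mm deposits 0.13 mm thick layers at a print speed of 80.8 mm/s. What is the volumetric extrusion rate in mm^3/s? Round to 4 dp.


Rate = 0.71 * 0.13 * 80.8 = 7.4578 mm^3/s


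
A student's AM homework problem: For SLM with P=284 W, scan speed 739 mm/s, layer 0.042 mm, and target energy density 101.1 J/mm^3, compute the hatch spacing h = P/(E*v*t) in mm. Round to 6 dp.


h = 284 / (101.1*739*0.042) = 0.090505 mm


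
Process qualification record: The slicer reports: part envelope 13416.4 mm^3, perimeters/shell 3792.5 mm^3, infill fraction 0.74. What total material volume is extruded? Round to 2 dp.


V_infill = (13416.4 - 3792.5) * 0.74 = 7121.69
V_total = 3792.5 + 7121.69 = 10914.19 mm^3


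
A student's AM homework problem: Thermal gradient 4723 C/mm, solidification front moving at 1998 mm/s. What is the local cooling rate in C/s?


CR = 4723 * 1998 = 9436554 C/s


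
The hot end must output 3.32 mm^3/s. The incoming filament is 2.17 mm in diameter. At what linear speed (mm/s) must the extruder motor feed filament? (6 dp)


A = pi*(2.17/2)^2 = 3.698361
v = 3.32 / 3.698361 = 0.897695 mm/s


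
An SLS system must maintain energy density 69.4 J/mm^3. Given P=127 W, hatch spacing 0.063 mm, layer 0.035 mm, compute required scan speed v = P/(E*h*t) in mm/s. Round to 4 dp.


v = 127 / (69.4*0.063*0.035) = 829.9189 mm/s


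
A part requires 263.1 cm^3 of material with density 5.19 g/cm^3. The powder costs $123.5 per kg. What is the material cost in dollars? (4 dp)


Mass = 263.1*5.19/1000 = 1.365489 kg
Cost = 1.365489 * 123.5 = 168.6379 $


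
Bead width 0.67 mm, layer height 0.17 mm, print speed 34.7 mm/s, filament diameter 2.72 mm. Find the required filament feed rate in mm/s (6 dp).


Q = 0.67 * 0.17 * 34.7 = 3.95233 mm^3/s
A_fil = pi*(2.72/2)^2 = 5.81068977 mm^2
v_feed = 3.95233 / 5.81068977 = 0.680183 mm/s


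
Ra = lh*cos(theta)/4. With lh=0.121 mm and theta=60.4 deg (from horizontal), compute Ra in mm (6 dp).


Ra = 0.121 * cos(60.4) / 4 = 0.014942 mm


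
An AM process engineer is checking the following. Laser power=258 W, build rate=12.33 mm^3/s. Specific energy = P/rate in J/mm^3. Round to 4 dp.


SE = 258 / 12.33 = 20.9246 J/mm^3


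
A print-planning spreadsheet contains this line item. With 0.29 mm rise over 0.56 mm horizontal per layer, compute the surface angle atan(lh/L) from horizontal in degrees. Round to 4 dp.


angle = atan(0.29/0.56) = 27.3777 degrees


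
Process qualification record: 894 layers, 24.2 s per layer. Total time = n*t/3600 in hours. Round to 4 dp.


t = 894 * 24.2 / 3600 = 6.0097 hrs


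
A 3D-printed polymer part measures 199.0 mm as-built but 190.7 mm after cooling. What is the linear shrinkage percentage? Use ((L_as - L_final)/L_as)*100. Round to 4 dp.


Shrinkage = ((199.0-190.7)/199.0)*100 = 4.1709 %


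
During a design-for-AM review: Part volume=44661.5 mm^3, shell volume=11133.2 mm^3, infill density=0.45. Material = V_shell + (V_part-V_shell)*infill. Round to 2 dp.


V_infill = (44661.5 - 11133.2) * 0.45 = 15087.74
V_total = 11133.2 + 15087.74 = 26220.94 mm^3


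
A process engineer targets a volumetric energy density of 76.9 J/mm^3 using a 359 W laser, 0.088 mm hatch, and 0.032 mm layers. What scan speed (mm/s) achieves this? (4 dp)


v = 359 / (76.9*0.088*0.032) = 1657.8127 mm/s


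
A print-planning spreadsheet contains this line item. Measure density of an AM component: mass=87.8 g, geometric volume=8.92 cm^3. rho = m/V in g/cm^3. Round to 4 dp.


rho = 87.8 / 8.92 = 9.843 g/cm^3


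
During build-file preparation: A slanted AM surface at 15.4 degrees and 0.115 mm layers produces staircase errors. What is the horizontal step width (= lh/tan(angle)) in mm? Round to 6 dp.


step = 0.115 / tan(15.4) = 0.417505 mm


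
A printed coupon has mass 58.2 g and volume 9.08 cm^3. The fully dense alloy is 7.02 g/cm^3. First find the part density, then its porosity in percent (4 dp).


rho_part = 58.2 / 9.08 = 6.40969163 g/cm^3
Porosity = (1 - 6.40969163/7.02)*100 = 8.6939 %


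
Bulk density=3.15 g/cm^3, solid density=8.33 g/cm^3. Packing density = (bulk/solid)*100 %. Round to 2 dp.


Packing = (3.15/8.33)*100 = 37.82 %


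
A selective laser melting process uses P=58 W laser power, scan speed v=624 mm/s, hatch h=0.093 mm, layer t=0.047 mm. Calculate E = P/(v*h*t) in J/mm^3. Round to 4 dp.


E = 58 / (624*0.093*0.047) = 21.2649 J/mm^3


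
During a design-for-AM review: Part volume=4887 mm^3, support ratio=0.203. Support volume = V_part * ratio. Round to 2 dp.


V_support = 4887 * 0.203 = 992.06 mm^3


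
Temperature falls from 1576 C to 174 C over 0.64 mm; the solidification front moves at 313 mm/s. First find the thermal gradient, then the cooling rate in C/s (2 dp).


G = (1576-174)/0.64 = 2190.625 C/mm
CR = 2190.625 * 313 = 685665.63 C/s


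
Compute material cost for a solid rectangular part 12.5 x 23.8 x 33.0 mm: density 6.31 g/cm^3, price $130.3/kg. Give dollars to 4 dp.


V = 12.5 * 23.8 * 33.0 = 9817.5 mm^3 = 9.8175 cm^3
Mass = 9.8175 * 6.31 / 1000 = 0.06194843 kg
Cost = 0.06194843 * 130.3 = 8.0719 $


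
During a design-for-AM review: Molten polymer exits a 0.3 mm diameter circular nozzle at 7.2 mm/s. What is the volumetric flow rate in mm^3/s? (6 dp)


A = pi*(0.3/2)^2 = 0.07068583 mm^2
Q = 0.07068583 * 7.2 = 0.508938 mm^3/s


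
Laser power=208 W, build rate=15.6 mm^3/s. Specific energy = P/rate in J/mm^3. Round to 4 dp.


SE = 208 / 15.6 = 13.3333 J/mm^3


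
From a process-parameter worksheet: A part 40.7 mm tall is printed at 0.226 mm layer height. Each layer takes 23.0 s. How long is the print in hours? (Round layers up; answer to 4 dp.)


Layers = ceil(40.7/0.226) = 181
t = 181 * 23.0 / 3600 = 1.1564 hrs


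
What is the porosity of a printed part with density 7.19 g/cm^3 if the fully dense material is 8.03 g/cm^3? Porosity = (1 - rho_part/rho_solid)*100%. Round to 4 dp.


Porosity = (1-7.19/8.03)*100 = 10.4608 %


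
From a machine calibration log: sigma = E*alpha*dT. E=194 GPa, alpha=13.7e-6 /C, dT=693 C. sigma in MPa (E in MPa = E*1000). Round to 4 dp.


sigma = 194*1000 * 13.7e-6 * 693 = 1841.8554 MPa


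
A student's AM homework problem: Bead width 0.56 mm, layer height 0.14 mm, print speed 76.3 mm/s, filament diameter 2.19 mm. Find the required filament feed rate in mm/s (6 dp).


Q = 0.56 * 0.14 * 76.3 = 5.98192 mm^3/s
A_fil = pi*(2.19/2)^2 = 3.76684813 mm^2
v_feed = 5.98192 / 3.76684813 = 1.588044 mm/s


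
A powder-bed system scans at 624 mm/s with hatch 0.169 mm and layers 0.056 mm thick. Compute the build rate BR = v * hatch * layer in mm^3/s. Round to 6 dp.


Rate = 624 * 0.169 * 0.056 = 5.905536 mm^3/s


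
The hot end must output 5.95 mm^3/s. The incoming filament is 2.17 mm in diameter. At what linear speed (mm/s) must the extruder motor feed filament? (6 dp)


A = pi*(2.17/2)^2 = 3.698361
v = 5.95 / 3.698361 = 1.608821 mm/s


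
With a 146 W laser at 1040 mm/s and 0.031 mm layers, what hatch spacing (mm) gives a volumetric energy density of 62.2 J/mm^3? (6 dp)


h = 146 / (62.2*1040*0.031) = 0.072806 mm


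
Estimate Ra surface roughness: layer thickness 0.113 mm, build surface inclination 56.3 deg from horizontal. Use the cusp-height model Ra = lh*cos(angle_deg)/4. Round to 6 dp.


Ra = 0.113 * cos(56.3) / 4 = 0.015674 mm


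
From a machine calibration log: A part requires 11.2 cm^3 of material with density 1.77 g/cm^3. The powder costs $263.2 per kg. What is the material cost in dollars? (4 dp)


Mass = 11.2*1.77/1000 = 0.019824 kg
Cost = 0.019824 * 263.2 = 5.2177 $


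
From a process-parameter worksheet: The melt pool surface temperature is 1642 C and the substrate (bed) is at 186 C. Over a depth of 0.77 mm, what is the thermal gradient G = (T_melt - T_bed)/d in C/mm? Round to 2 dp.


G = (1642-186)/0.77 = 1890.91 C/mm


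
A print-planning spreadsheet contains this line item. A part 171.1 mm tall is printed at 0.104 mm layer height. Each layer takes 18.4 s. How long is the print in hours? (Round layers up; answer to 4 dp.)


Layers = ceil(171.1/0.104) = 1646
t = 1646 * 18.4 / 3600 = 8.4129 hrs


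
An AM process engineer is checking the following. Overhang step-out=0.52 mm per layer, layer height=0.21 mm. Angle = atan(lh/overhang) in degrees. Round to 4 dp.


angle = atan(0.21/0.52) = 21.9911 degrees


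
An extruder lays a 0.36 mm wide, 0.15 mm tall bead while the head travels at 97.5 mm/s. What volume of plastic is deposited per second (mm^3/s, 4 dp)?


Rate = 0.36 * 0.15 * 97.5 = 5.265 mm^3/s


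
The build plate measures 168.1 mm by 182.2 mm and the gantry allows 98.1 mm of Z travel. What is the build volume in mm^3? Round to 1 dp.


V = 168.1 * 182.2 * 98.1 = 3004589.1 mm^3


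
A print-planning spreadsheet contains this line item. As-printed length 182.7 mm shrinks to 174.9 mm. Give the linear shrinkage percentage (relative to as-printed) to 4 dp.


Shrinkage = ((182.7-174.9)/182.7)*100 = 4.2693 %


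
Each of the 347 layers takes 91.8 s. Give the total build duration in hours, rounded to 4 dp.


t = 347 * 91.8 / 3600 = 8.8485 hrs


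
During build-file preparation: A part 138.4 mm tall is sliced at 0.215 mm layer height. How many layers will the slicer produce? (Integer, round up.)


Layers = ceil(138.4/0.215) = 644


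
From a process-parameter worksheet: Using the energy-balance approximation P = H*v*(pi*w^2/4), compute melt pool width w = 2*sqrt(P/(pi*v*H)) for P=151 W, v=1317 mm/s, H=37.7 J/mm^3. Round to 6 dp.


w = 2*sqrt(151/(pi*1317*37.7)) = 0.062227 mm


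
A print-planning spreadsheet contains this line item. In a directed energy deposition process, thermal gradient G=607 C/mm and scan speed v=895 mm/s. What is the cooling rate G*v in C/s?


CR = 607 * 895 = 543265 C/s


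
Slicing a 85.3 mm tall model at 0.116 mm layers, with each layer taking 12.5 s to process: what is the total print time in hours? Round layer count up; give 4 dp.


Layers = ceil(85.3/0.116) = 736
t = 736 * 12.5 / 3600 = 2.5556 hrs


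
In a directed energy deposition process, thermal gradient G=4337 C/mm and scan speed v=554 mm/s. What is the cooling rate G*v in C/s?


CR = 4337 * 554 = 2402698 C/s


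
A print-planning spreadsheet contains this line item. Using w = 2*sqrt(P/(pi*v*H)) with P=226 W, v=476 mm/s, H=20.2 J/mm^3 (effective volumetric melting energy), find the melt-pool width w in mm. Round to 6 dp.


w = 2*sqrt(226/(pi*476*20.2)) = 0.172994 mm


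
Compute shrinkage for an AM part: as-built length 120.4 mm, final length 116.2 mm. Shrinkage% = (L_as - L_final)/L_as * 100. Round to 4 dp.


Shrinkage = ((120.4-116.2)/120.4)*100 = 3.4884 %


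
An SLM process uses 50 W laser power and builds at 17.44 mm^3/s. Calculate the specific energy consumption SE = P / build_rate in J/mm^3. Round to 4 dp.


SE = 50 / 17.44 = 2.867 J/mm^3


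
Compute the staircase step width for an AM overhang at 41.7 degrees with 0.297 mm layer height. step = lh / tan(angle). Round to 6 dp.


step = 0.297 / tan(41.7) = 0.333345 mm


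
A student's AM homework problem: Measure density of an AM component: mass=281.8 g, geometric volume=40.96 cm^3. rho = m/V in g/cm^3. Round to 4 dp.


rho = 281.8 / 40.96 = 6.8799 g/cm^3


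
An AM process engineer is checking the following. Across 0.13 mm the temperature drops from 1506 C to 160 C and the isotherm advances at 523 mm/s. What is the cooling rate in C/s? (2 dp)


G = (1506-160)/0.13 = 10353.84615385 C/mm
CR = 10353.84615385 * 523 = 5415061.54 C/s


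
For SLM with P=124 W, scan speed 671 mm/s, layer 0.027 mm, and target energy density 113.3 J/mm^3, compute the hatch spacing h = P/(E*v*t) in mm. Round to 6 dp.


h = 124 / (113.3*671*0.027) = 0.06041 mm


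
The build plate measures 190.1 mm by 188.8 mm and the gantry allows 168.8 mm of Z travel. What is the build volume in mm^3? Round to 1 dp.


V = 190.1 * 188.8 * 168.8 = 6058380.5 mm^3


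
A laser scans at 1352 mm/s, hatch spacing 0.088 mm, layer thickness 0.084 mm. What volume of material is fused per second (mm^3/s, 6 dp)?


Rate = 1352 * 0.088 * 0.084 = 9.993984 mm^3/s


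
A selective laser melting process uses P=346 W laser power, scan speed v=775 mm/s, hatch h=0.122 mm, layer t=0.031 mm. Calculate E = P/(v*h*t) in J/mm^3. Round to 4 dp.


E = 346 / (775*0.122*0.031) = 118.0464 J/mm^3


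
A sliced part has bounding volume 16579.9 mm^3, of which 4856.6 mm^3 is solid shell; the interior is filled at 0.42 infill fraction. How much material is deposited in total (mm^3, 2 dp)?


V_infill = (16579.9 - 4856.6) * 0.42 = 4923.79
V_total = 4856.6 + 4923.79 = 9780.39 mm^3


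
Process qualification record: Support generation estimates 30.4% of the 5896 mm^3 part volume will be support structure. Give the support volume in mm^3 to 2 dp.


V_support = 5896 * 0.304 = 1792.38 mm^3


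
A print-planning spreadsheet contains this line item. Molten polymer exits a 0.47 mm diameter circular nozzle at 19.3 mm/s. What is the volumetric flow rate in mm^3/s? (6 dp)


A = pi*(0.47/2)^2 = 0.17349445 mm^2
Q = 0.17349445 * 19.3 = 3.348443 mm^3/s


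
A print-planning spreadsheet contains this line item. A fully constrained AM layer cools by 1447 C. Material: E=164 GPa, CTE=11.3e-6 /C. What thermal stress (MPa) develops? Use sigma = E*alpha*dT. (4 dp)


sigma = 164*1000 * 11.3e-6 * 1447 = 2681.5804 MPa


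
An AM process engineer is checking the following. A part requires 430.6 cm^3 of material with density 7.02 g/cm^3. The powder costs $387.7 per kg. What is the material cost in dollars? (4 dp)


Mass = 430.6*7.02/1000 = 3.022812 kg
Cost = 3.022812 * 387.7 = 1171.9442 $


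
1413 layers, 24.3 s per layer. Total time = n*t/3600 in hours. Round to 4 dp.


t = 1413 * 24.3 / 3600 = 9.5378 hrs


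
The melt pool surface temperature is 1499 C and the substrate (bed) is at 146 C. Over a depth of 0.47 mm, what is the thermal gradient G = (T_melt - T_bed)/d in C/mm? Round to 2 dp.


G = (1499-146)/0.47 = 2878.72 C/mm


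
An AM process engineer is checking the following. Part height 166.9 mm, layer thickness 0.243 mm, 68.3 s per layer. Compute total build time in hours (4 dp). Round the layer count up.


Layers = ceil(166.9/0.243) = 687
t = 687 * 68.3 / 3600 = 13.0339 hrs


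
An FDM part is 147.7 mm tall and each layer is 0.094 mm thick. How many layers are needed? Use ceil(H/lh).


Layers = ceil(147.7/0.094) = 1572


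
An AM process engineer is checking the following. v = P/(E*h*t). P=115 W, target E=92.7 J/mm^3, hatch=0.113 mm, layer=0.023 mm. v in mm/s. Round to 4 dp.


v = 115 / (92.7*0.113*0.023) = 477.3224 mm/s


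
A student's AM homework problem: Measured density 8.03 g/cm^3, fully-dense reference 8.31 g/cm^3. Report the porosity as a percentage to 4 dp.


Porosity = (1-8.03/8.31)*100 = 3.3694 %


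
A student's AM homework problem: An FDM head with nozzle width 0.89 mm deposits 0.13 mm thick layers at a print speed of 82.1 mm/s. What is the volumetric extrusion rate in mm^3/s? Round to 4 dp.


Rate = 0.89 * 0.13 * 82.1 = 9.499 mm^3/s


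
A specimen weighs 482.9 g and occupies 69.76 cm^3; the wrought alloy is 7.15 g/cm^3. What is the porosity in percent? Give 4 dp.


rho_part = 482.9 / 69.76 = 6.92230505 g/cm^3
Porosity = (1 - 6.92230505/7.15)*100 = 3.1845 %


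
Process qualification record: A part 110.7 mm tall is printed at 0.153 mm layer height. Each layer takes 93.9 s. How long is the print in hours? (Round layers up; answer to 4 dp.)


Layers = ceil(110.7/0.153) = 724
t = 724 * 93.9 / 3600 = 18.8843 hrs


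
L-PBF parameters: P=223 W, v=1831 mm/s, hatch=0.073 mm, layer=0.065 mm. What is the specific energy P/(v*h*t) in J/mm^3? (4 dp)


Build rate = 1831 * 0.073 * 0.065 = 8.688095 mm^3/s
SE = 223 / 8.688095 = 25.6673 J/mm^3


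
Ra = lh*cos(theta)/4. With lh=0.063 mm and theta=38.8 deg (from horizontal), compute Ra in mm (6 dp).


Ra = 0.063 * cos(38.8) / 4 = 0.012275 mm


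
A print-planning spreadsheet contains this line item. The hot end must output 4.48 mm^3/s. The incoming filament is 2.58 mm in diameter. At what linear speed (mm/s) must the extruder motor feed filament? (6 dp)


A = pi*(2.58/2)^2 = 5.227924
v = 4.48 / 5.227924 = 0.856937 mm/s


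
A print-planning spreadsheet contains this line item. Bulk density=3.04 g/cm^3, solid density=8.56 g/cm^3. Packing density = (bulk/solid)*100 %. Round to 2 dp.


Packing = (3.04/8.56)*100 = 35.51 %


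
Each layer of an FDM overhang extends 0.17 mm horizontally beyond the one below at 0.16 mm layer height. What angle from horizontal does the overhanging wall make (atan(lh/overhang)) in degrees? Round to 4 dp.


angle = atan(0.16/0.17) = 43.2643 degrees


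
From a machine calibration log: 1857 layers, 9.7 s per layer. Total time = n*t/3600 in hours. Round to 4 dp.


t = 1857 * 9.7 / 3600 = 5.0036 hrs


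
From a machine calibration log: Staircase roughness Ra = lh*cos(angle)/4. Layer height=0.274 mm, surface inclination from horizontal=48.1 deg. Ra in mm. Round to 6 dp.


Ra = 0.274 * cos(48.1) / 4 = 0.045747 mm


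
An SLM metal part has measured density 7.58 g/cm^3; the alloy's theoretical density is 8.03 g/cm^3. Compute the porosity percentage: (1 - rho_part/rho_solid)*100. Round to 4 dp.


Porosity = (1-7.58/8.03)*100 = 5.604 %


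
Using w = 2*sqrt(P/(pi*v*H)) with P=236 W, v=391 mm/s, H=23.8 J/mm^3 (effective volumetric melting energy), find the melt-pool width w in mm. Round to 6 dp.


w = 2*sqrt(236/(pi*391*23.8)) = 0.179694 mm


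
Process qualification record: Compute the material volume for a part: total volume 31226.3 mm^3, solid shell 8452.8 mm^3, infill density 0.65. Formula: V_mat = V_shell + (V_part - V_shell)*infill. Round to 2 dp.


V_infill = (31226.3 - 8452.8) * 0.65 = 14802.78
V_total = 8452.8 + 14802.78 = 23255.58 mm^3


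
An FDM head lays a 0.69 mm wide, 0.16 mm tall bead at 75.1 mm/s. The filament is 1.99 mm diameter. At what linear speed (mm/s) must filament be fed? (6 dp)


Q = 0.69 * 0.16 * 75.1 = 8.29104 mm^3/s
A_fil = pi*(1.99/2)^2 = 3.11025527 mm^2
v_feed = 8.29104 / 3.11025527 = 2.66571 mm/s


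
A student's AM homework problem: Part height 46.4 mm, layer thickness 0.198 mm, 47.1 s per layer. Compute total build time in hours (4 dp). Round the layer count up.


Layers = ceil(46.4/0.198) = 235
t = 235 * 47.1 / 3600 = 3.0746 hrs


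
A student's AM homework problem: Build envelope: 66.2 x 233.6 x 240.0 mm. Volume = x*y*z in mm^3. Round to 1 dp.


V = 66.2 * 233.6 * 240.0 = 3711436.8 mm^3


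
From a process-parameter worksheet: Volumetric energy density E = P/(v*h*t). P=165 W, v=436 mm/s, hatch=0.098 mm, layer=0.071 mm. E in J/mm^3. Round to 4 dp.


E = 165 / (436*0.098*0.071) = 54.3892 J/mm^3


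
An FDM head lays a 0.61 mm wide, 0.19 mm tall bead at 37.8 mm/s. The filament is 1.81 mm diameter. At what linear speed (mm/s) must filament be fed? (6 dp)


Q = 0.61 * 0.19 * 37.8 = 4.38102 mm^3/s
A_fil = pi*(1.81/2)^2 = 2.57304292 mm^2
v_feed = 4.38102 / 2.57304292 = 1.702661 mm/s


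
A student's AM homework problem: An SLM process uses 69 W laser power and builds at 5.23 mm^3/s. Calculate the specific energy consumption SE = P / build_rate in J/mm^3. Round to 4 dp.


SE = 69 / 5.23 = 13.1931 J/mm^3


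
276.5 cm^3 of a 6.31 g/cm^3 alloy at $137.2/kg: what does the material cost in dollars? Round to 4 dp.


Mass = 276.5*6.31/1000 = 1.744715 kg
Cost = 1.744715 * 137.2 = 239.3749 $


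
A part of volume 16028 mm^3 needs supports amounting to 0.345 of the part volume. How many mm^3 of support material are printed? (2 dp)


V_support = 16028 * 0.345 = 5529.66 mm^3


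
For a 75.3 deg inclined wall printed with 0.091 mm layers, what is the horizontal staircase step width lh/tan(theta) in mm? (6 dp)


step = 0.091 / tan(75.3) = 0.023873 mm


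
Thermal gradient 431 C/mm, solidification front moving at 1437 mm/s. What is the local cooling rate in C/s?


CR = 431 * 1437 = 619347 C/s


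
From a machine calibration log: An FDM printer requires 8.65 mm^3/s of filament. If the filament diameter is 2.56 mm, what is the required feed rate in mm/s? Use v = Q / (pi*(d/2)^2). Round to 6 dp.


A = pi*(2.56/2)^2 = 5.147185
v = 8.65 / 5.147185 = 1.68053 mm/s


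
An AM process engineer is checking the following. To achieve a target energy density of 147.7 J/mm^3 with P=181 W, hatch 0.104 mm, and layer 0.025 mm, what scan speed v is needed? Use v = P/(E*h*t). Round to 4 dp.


v = 181 / (147.7*0.104*0.025) = 471.3296 mm/s


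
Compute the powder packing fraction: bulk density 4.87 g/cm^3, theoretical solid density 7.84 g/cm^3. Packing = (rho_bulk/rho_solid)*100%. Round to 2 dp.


Packing = (4.87/7.84)*100 = 62.12 %


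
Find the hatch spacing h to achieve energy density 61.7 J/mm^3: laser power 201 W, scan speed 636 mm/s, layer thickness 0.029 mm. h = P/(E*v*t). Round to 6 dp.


h = 201 / (61.7*636*0.029) = 0.176626 mm


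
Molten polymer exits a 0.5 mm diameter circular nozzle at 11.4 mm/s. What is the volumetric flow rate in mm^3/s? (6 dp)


A = pi*(0.5/2)^2 = 0.19634954 mm^2
Q = 0.19634954 * 11.4 = 2.238385 mm^3/s


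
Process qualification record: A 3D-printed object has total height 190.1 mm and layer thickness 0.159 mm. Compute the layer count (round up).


Layers = ceil(190.1/0.159) = 1196


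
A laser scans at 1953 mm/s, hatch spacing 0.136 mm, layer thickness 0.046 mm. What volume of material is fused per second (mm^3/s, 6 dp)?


Rate = 1953 * 0.136 * 0.046 = 12.217968 mm^3/s


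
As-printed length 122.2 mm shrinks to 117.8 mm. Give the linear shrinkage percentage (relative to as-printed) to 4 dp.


Shrinkage = ((122.2-117.8)/122.2)*100 = 3.6007 %


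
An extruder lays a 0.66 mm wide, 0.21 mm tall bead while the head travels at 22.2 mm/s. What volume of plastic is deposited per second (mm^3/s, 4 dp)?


Rate = 0.66 * 0.21 * 22.2 = 3.0769 mm^3/s


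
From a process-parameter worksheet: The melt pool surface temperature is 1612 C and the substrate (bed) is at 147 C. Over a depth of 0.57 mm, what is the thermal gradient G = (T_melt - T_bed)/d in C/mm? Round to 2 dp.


G = (1612-147)/0.57 = 2570.18 C/mm


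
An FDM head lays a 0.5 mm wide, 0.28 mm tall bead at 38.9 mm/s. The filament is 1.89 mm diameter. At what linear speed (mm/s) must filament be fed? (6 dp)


Q = 0.5 * 0.28 * 38.9 = 5.446 mm^3/s
A_fil = pi*(1.89/2)^2 = 2.80552078 mm^2
v_feed = 5.446 / 2.80552078 = 1.941173 mm/s


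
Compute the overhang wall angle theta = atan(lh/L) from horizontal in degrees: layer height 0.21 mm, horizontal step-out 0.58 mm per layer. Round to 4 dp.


angle = atan(0.21/0.58) = 19.9037 degrees


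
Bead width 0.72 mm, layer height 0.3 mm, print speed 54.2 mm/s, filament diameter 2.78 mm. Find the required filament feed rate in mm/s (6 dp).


Q = 0.72 * 0.3 * 54.2 = 11.7072 mm^3/s
A_fil = pi*(2.78/2)^2 = 6.06987117 mm^2
v_feed = 11.7072 / 6.06987117 = 1.928739 mm/s


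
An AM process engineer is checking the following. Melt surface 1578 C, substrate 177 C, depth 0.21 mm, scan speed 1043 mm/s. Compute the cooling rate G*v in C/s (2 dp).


G = (1578-177)/0.21 = 6671.42857143 C/mm
CR = 6671.42857143 * 1043 = 6958300.0 C/s


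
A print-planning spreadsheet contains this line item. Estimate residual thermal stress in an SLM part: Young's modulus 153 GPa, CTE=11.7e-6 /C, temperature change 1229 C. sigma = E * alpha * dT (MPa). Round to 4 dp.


sigma = 153*1000 * 11.7e-6 * 1229 = 2200.0329 MPa


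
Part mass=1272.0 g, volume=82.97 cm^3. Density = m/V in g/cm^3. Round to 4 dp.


rho = 1272.0 / 82.97 = 15.3308 g/cm^3


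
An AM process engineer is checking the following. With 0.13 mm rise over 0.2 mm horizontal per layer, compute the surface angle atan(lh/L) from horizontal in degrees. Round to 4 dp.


angle = atan(0.13/0.2) = 33.0239 degrees


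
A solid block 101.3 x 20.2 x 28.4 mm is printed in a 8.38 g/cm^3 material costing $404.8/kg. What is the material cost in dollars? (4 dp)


V = 101.3 * 20.2 * 28.4 = 58113.784 mm^3 = 58.113784 cm^3
Mass = 58.113784 * 8.38 / 1000 = 0.48699351 kg
Cost = 0.48699351 * 404.8 = 197.135 $


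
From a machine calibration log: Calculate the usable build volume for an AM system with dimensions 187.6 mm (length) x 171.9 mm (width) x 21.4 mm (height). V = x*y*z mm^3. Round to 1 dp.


V = 187.6 * 171.9 * 21.4 = 690116.6 mm^3


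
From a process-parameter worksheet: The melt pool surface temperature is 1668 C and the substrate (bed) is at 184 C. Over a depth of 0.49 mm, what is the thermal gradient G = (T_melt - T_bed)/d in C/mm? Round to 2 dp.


G = (1668-184)/0.49 = 3028.57 C/mm


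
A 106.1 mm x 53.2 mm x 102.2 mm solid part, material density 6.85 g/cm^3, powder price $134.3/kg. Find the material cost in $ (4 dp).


V = 106.1 * 53.2 * 102.2 = 576869.944 mm^3 = 576.869944 cm^3
Mass = 576.869944 * 6.85 / 1000 = 3.95155912 kg
Cost = 3.95155912 * 134.3 = 530.6944 $


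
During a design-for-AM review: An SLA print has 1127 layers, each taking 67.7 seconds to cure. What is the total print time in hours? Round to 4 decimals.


t = 1127 * 67.7 / 3600 = 21.1939 hrs


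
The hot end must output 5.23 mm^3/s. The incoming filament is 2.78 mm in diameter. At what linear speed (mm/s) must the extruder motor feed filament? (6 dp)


A = pi*(2.78/2)^2 = 6.069871
v = 5.23 / 6.069871 = 0.861633 mm/s


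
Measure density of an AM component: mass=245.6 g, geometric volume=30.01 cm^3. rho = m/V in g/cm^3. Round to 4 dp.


rho = 245.6 / 30.01 = 8.1839 g/cm^3


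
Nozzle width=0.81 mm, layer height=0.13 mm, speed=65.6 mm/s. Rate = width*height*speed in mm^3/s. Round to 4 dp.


Rate = 0.81 * 0.13 * 65.6 = 6.9077 mm^3/s


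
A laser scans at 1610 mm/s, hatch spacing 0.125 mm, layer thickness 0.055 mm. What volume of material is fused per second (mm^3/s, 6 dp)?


Rate = 1610 * 0.125 * 0.055 = 11.06875 mm^3/s
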